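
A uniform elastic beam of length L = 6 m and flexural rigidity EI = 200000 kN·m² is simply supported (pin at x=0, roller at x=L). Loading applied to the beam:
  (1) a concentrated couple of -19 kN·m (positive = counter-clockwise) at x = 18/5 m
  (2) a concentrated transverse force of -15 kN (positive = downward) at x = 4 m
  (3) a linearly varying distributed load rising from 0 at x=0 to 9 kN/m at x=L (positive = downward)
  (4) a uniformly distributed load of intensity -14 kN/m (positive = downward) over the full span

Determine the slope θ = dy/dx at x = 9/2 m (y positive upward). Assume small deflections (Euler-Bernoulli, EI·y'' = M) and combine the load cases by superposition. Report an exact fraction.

Load 1 — applied couple M₀=-19 kN·m at a=18/5 m (b=L-a=12/5):
  θ_1 = (M₀x²/(2L)-M₀(x-a)+C₁)/EI  [x>a] with C₁=M₀(3b²-L²)/(6L)=247/25 = ((-19)·(9/2)²/(2·6)-(-19)·((9/2)-(18/5))+(247/25))/200000 = -2033/80000000 rad
Load 2 — point force P=-15 kN at a=4 m (b=L-a=2):
  θ_2 = -Pa(2L²-6Lx+3x²+a²)/(6LEI)  [x>a] = -(-15)·4·(2·6²-6·6·(9/2)+3·(9/2)²+4²)/(6·6·200000) = -53/480000 rad
Load 3 — triangular load w₀=9 kN/m (0→w₀ over full span):
  θ_3 = -w₀(7L⁴-30L²x²+15x⁴)/(360LEI) = -9·(7·6⁴-30·6²·(9/2)²+15·(9/2)⁴)/(360·6·200000) = 35451/256000000 rad
Load 4 — uniform load w=-14 kN/m over full span:
  θ_4 = -w(L³-6Lx²+4x³)/(24EI) = -(-14)·(6³-6·6·(9/2)²+4·(9/2)³)/(24·200000) = -693/1600000 rad
Superposition: θ = Σ θ_i = -1653019/3840000000 rad ≈ -0.000430 rad

θ(9/2) = -1653019/3840000000 rad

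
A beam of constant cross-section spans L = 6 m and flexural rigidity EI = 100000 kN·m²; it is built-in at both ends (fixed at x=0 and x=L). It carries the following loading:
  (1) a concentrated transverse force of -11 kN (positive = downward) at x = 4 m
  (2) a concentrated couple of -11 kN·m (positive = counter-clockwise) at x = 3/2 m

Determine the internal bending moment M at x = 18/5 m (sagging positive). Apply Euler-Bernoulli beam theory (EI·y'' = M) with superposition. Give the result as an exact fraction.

Load 1 — point force P=-11 kN at a=4 m (b=L-a=2):
  M_1 = Pb²(3a+b)x/L³ - Pab²/L²  [x≤a] = (-11)·2²·(3·4+2)·(18/5)/6³ - (-11)·4·2²/6² = -242/45 kN·m
Load 2 — applied couple M₀=-11 kN·m at a=3/2 m (b=L-a=9/2):
  M_2 = R_Ax - M_A - M₀  [x>a] with R_A=-33/16, M_A=33/16 = (-33/16)·(18/5) - (33/16) - (-11) = 121/80 kN·m
Superposition: M = Σ M_i = -2783/720 kN·m ≈ -3.865278 kN·m

M(18/5) = -2783/720 kN·m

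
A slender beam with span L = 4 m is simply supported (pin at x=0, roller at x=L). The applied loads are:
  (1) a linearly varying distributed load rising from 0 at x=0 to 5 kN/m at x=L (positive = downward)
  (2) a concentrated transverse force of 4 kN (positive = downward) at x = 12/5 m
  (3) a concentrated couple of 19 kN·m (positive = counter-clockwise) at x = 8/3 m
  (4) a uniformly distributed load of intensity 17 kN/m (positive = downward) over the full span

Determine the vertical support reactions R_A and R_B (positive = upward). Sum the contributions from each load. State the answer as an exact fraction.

Load 1 — triangular load w₀=5 kN/m (0→w₀ over full span):
  R_A = w₀L/6 = 5·4/6 = 10/3 kN
  R_B = w₀L/3 = 5·4/3 = 20/3 kN
Load 2 — point force P=4 kN at a=12/5 m (b=L-a=8/5):
  R_A = Pb/L = 4·(8/5)/4 = 8/5 kN
  R_B = Pa/L = 4·(12/5)/4 = 12/5 kN
Load 3 — applied couple M₀=19 kN·m at a=8/3 m (b=L-a=4/3):
  R_A = M₀/L = 19/4 kN
  R_B = -M₀/L = -19/4 kN
Load 4 — uniform load w=17 kN/m over full span:
  R_A = wL/2 = 17·4/2 = 34 kN
  R_B = wL/2 = 17·4/2 = 34 kN
Superposition: R_A = 2621/60 kN, R_B = 2299/60 kN

R_A = 2621/60 kN, R_B = 2299/60 kN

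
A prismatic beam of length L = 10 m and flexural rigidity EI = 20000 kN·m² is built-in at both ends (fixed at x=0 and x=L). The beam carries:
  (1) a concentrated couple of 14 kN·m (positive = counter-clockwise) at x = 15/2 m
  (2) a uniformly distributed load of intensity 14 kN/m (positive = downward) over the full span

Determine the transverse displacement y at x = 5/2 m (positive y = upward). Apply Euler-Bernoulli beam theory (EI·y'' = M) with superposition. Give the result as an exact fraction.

Load 1 — applied couple M₀=14 kN·m at a=15/2 m (b=L-a=5/2):
  y_1 = (R_Ax³/6 - M_Ax²/2)/EI  [x≤a] with R_A=63/40, M_A=35/8 = ((63/40)·(5/2)³/6 - (35/8)·(5/2)²/2)/20000 = -49/102400 m
Load 2 — uniform load w=14 kN/m over full span:
  y_2 = -wx²(L-x)²/(24EI) = -14·(5/2)²·(10-(5/2))²/(24·20000) = -21/2048 m
Superposition: y = Σ y_i = -1099/102400 m ≈ -0.010732 m

y(5/2) = -1099/102400 m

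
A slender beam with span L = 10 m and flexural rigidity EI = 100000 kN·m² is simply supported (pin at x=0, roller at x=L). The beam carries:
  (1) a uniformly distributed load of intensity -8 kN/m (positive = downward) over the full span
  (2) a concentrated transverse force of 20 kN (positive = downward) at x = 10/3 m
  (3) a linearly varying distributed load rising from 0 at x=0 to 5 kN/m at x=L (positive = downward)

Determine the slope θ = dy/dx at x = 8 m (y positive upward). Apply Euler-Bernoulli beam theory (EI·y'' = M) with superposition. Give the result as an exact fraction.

θ(8) = -7651/8100000 rad

Load 1 — uniform load w=-8 kN/m over full span:
  θ_1 = -w(L³-6Lx²+4x³)/(24EI) = -(-8)·(10³-6·10·8²+4·8³)/(24·100000) = -33/12500 rad
Load 2 — point force P=20 kN at a=10/3 m (b=L-a=20/3):
  θ_2 = -Pa(2L²-6Lx+3x²+a²)/(6LEI)  [x>a] = -20·(10/3)·(2·10²-6·10·8+3·8²+(10/3)²)/(6·10·100000) = 173/202500 rad
Load 3 — triangular load w₀=5 kN/m (0→w₀ over full span):
  θ_3 = -w₀(7L⁴-30L²x²+15x⁴)/(360LEI) = -5·(7·10⁴-30·10²·8²+15·8⁴)/(360·10·100000) = 757/900000 rad
Superposition: θ = Σ θ_i = -7651/8100000 rad ≈ -0.000945 rad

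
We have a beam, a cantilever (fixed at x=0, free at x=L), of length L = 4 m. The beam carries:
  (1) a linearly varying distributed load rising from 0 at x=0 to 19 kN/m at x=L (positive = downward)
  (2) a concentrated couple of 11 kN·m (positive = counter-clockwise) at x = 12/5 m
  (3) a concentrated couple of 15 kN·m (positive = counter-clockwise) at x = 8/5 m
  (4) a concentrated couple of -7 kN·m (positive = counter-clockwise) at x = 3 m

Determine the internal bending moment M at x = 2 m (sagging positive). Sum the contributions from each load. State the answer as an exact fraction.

Load 1 — triangular load w₀=19 kN/m (0→w₀ over full span):
  M_1 = w₀Lx/2 - w₀L²/3 - w₀x³/(6L) = 19·4·2/2 - 19·4²/3 - 19·2³/(6·4) = -95/3 kN·m
Load 2 — applied couple M₀=11 kN·m at a=12/5 m (b=L-a=8/5):
  M_2 = M₀  [x≤a] = 11 = 11 kN·m
Load 3 — applied couple M₀=15 kN·m at a=8/5 m (b=L-a=12/5):
  M_3 = 0  [x>a] = 0 kN·m
Load 4 — applied couple M₀=-7 kN·m at a=3 m (b=L-a=1):
  M_4 = M₀  [x≤a] = (-7) = -7 kN·m
Superposition: M = Σ M_i = -83/3 kN·m ≈ -27.666667 kN·m

M(2) = -83/3 kN·m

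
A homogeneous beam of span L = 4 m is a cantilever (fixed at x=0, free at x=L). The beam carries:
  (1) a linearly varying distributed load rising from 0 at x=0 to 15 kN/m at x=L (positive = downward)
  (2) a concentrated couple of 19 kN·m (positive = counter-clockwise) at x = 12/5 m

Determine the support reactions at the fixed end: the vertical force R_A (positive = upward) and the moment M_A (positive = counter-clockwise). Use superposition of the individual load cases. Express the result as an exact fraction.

Load 1 — triangular load w₀=15 kN/m (0→w₀ over full span):
  R_A = w₀L/2 = 15·4/2 = 30 kN
  M_A = w₀L²/3 = 15·4²/3 = 80 kN·m
Load 2 — applied couple M₀=19 kN·m at a=12/5 m (b=L-a=8/5):
  R_A = 0 kN
  M_A = -M₀ = -19 kN·m
Superposition: R_A = 30 kN, M_A = 61 kN·m

R_A = 30 kN, M_A = 61 kN·m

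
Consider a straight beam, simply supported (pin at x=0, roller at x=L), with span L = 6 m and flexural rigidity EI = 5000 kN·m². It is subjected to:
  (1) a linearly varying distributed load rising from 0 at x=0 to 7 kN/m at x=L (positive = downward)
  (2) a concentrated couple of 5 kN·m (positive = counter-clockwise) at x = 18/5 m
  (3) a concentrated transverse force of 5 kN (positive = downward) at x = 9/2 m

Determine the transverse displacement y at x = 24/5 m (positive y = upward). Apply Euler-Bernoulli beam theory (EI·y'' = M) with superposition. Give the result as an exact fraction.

Load 1 — triangular load w₀=7 kN/m (0→w₀ over full span):
  y_1 = -w₀x(7L⁴-10L²x²+3x⁴)/(360LEI) = -7·(24/5)·(7·6⁴-10·6²·(24/5)²+3·(24/5)⁴)/(360·6·5000) = -72009/9765625 m
Load 2 — applied couple M₀=5 kN·m at a=18/5 m (b=L-a=12/5):
  y_2 = (M₀x³/(6L)-M₀(x-a)²/2+C₁x)/EI  [x>a] with C₁=M₀(3b²-L²)/(6L)=-13/5 = (5·(24/5)³/(6·6)-5·((24/5)-(18/5))²/2+(-13/5)·(24/5))/5000 = -9/62500 m
Load 3 — point force P=5 kN at a=9/2 m (b=L-a=3/2):
  y_3 = -Pa(L-x)(2Lx-a²-x²)/(6LEI)  [x>a] = -5·(9/2)·(6-(24/5))·(2·6·(24/5)-(9/2)²-(24/5)²)/(6·6·5000) = -4293/2000000 m
Superposition: y = Σ y_i = -12080277/1250000000 m ≈ -0.009664 m

y(24/5) = -12080277/1250000000 m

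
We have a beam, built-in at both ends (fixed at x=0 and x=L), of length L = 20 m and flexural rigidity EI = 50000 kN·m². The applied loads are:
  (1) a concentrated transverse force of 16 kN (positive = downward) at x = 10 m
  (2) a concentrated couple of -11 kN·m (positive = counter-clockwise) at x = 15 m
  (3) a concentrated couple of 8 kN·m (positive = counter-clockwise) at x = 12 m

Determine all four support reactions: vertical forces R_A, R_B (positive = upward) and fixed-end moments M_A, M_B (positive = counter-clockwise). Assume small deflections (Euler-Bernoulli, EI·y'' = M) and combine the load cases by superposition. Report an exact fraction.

Load 1 — point force P=16 kN at a=10 m (b=L-a=10):
  R_A = Pb²(3a+b)/L³ = 16·10²·(3·10+10)/20³ = 8 kN
  M_A = Pab²/L² = 16·10·10²/20² = 40 kN·m
  R_B = Pa²(a+3b)/L³ = 16·10²·(10+3·10)/20³ = 8 kN
  M_B = -Pa²b/L² = -16·10²·10/20² = -40 kN·m
Load 2 — applied couple M₀=-11 kN·m at a=15 m (b=L-a=5):
  R_A = 6M₀ab/L³ = 6·(-11)·15·5/20³ = -99/160 kN
  M_A = M₀b(2a-b)/L² = (-11)·5·(2·15-5)/20² = -55/16 kN·m
  R_B = -6M₀ab/L³ = -6·(-11)·15·5/20³ = 99/160 kN
  M_B = M₀a(2b-a)/L² = (-11)·15·(2·5-15)/20² = 33/16 kN·m
Load 3 — applied couple M₀=8 kN·m at a=12 m (b=L-a=8):
  R_A = 6M₀ab/L³ = 6·8·12·8/20³ = 72/125 kN
  M_A = M₀b(2a-b)/L² = 8·8·(2·12-8)/20² = 64/25 kN·m
  R_B = -6M₀ab/L³ = -6·8·12·8/20³ = -72/125 kN
  M_B = M₀a(2b-a)/L² = 8·12·(2·8-12)/20² = 24/25 kN·m
Superposition: R_A = 31829/4000 kN, M_A = 15649/400 kN·m, R_B = 32171/4000 kN, M_B = -14791/400 kN·m

R_A = 31829/4000 kN, M_A = 15649/400 kN·m, R_B = 32171/4000 kN, M_B = -14791/400 kN·m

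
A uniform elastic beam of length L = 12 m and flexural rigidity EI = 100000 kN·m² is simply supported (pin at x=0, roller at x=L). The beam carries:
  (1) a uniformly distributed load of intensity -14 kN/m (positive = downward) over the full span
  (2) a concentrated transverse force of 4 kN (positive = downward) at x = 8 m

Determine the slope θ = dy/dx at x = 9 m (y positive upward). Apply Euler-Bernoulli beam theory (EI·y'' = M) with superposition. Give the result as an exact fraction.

θ(9) = -241/36000 rad

Load 1 — uniform load w=-14 kN/m over full span:
  θ_1 = -w(L³-6Lx²+4x³)/(24EI) = -(-14)·(12³-6·12·9²+4·9³)/(24·100000) = -693/100000 rad
Load 2 — point force P=4 kN at a=8 m (b=L-a=4):
  θ_2 = -Pa(2L²-6Lx+3x²+a²)/(6LEI)  [x>a] = -4·8·(2·12²-6·12·9+3·9²+8²)/(6·12·100000) = 53/225000 rad
Superposition: θ = Σ θ_i = -241/36000 rad ≈ -0.006694 rad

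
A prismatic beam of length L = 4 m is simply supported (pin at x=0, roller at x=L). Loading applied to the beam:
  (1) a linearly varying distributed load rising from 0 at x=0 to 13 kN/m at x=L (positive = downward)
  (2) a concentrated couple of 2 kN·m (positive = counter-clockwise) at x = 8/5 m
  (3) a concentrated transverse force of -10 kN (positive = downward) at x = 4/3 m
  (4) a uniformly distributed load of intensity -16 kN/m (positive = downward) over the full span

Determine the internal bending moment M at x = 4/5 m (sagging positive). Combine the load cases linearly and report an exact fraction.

Load 1 — triangular load w₀=13 kN/m (0→w₀ over full span):
  M_1 = w₀Lx/6 - w₀x³/(6L) = 13·4·(4/5)/6 - 13·(4/5)³/(6·4) = 832/125 kN·m
Load 2 — applied couple M₀=2 kN·m at a=8/5 m (b=L-a=12/5):
  M_2 = M₀x/L  [x≤a] = 2·(4/5)/4 = 2/5 kN·m
Load 3 — point force P=-10 kN at a=4/3 m (b=L-a=8/3):
  M_3 = Pbx/L  [x≤a] = (-10)·(8/3)·(4/5)/4 = -16/3 kN·m
Load 4 — uniform load w=-16 kN/m over full span:
  M_4 = wx(L-x)/2 = (-16)·(4/5)·(4-(4/5))/2 = -512/25 kN·m
Superposition: M = Σ M_i = -7034/375 kN·m ≈ -18.757333 kN·m

M(4/5) = -7034/375 kN·m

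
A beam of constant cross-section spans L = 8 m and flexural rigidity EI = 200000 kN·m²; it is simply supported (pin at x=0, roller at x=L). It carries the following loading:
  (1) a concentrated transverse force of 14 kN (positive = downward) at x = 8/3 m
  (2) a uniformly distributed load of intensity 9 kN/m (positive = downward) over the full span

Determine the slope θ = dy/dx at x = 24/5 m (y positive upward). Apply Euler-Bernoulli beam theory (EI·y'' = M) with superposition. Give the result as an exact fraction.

θ(24/5) = 12211/31640625 rad

Load 1 — point force P=14 kN at a=8/3 m (b=L-a=16/3):
  θ_1 = -Pa(2L²-6Lx+3x²+a²)/(6LEI)  [x>a] = -14·(8/3)·(2·8²-6·8·(24/5)+3·(24/5)²+(8/3)²)/(6·8·200000) = 644/6328125 rad
Load 2 — uniform load w=9 kN/m over full span:
  θ_2 = -w(L³-6Lx²+4x³)/(24EI) = -9·(8³-6·8·(24/5)²+4·(24/5)³)/(24·200000) = 111/390625 rad
Superposition: θ = Σ θ_i = 12211/31640625 rad ≈ 0.000386 rad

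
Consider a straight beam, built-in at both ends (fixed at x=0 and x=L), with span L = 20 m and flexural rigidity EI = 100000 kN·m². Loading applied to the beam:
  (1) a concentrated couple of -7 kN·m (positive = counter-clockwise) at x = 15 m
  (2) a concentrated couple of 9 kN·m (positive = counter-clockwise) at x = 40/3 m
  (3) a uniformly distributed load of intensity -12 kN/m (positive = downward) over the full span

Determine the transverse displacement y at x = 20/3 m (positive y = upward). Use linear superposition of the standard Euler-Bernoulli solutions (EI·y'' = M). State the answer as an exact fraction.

Load 1 — applied couple M₀=-7 kN·m at a=15 m (b=L-a=5):
  y_1 = (R_Ax³/6 - M_Ax²/2)/EI  [x≤a] with R_A=-63/160, M_A=-35/16 = ((-63/160)·(20/3)³/6 - (-35/16)·(20/3)²/2)/100000 = 7/24000 m
Load 2 — applied couple M₀=9 kN·m at a=40/3 m (b=L-a=20/3):
  y_2 = (R_Ax³/6 - M_Ax²/2)/EI  [x≤a] with R_A=3/5, M_A=3 = ((3/5)·(20/3)³/6 - 3·(20/3)²/2)/100000 = -1/2700 m
Load 3 — uniform load w=-12 kN/m over full span:
  y_3 = -wx²(L-x)²/(24EI) = -(-12)·(20/3)²·(20-(20/3))²/(24·100000) = 16/405 m
Superposition: y = Σ y_i = 25549/648000 m ≈ 0.039427 m

y(20/3) = 25549/648000 m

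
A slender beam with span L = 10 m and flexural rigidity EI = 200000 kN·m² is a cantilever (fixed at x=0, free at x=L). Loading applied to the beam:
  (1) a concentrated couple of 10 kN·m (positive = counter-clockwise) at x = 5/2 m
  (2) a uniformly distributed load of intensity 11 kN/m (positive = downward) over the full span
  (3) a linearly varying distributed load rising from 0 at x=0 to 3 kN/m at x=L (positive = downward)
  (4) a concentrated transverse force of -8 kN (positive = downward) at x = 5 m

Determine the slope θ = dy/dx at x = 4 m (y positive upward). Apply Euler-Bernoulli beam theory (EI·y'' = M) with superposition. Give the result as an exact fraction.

Load 1 — applied couple M₀=10 kN·m at a=5/2 m (b=L-a=15/2):
  θ_1 = M₀a/EI  [x>a] = 10·(5/2)/200000 = 1/8000 rad
Load 2 — uniform load w=11 kN/m over full span:
  θ_2 = -wx(x²-3Lx+3L²)/(6EI) = -11·4·(4²-3·10·4+3·10²)/(6·200000) = -539/75000 rad
Load 3 — triangular load w₀=3 kN/m (0→w₀ over full span):
  θ_3 = (w₀Lx²/4-w₀L²x/3-w₀x⁴/(24L))/EI = (3·10·4²/4-3·10²·4/3-3·4⁴/(24·10))/200000 = -177/125000 rad
Load 4 — point force P=-8 kN at a=5 m (b=L-a=5):
  θ_4 = -Px(2a-x)/(2EI)  [x≤a] = -(-8)·4·(2·5-4)/(2·200000) = 3/6250 rad
Superposition: θ = Σ θ_i = -23993/3000000 rad ≈ -0.007998 rad

θ(4) = -23993/3000000 rad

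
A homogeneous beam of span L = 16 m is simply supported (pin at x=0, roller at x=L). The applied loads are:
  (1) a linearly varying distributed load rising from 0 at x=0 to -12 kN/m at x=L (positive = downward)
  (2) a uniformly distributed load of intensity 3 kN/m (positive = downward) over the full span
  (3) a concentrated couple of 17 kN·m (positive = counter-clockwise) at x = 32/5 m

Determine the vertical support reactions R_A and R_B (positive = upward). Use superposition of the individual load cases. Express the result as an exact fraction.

Load 1 — triangular load w₀=-12 kN/m (0→w₀ over full span):
  R_A = w₀L/6 = (-12)·16/6 = -32 kN
  R_B = w₀L/3 = (-12)·16/3 = -64 kN
Load 2 — uniform load w=3 kN/m over full span:
  R_A = wL/2 = 3·16/2 = 24 kN
  R_B = wL/2 = 3·16/2 = 24 kN
Load 3 — applied couple M₀=17 kN·m at a=32/5 m (b=L-a=48/5):
  R_A = M₀/L = 17/16 kN
  R_B = -M₀/L = -17/16 kN
Superposition: R_A = -111/16 kN, R_B = -657/16 kN

R_A = -111/16 kN, R_B = -657/16 kN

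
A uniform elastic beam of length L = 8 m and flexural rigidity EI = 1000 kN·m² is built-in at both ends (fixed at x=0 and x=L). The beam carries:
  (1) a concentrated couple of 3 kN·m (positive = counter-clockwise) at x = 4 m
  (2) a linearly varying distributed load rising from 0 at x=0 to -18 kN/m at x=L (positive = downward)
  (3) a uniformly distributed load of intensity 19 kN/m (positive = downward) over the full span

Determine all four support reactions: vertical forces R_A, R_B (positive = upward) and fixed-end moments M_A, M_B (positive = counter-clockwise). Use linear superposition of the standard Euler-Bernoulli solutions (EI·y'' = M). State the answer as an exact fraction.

Load 1 — applied couple M₀=3 kN·m at a=4 m (b=L-a=4):
  R_A = 6M₀ab/L³ = 6·3·4·4/8³ = 9/16 kN
  M_A = M₀b(2a-b)/L² = 3·4·(2·4-4)/8² = 3/4 kN·m
  R_B = -6M₀ab/L³ = -6·3·4·4/8³ = -9/16 kN
  M_B = M₀a(2b-a)/L² = 3·4·(2·4-4)/8² = 3/4 kN·m
Load 2 — triangular load w₀=-18 kN/m (0→w₀ over full span):
  R_A = 3w₀L/20 = 3·(-18)·8/20 = -108/5 kN
  M_A = w₀L²/30 = (-18)·8²/30 = -192/5 kN·m
  R_B = 7w₀L/20 = 7·(-18)·8/20 = -252/5 kN
  M_B = -w₀L²/20 = -(-18)·8²/20 = 288/5 kN·m
Load 3 — uniform load w=19 kN/m over full span:
  R_A = wL/2 = 19·8/2 = 76 kN
  M_A = wL²/12 = 19·8²/12 = 304/3 kN·m
  R_B = wL/2 = 19·8/2 = 76 kN
  M_B = -wL²/12 = -19·8²/12 = -304/3 kN·m
Superposition: R_A = 4397/80 kN, M_A = 3821/60 kN·m, R_B = 2003/80 kN, M_B = -2579/60 kN·m

R_A = 4397/80 kN, M_A = 3821/60 kN·m, R_B = 2003/80 kN, M_B = -2579/60 kN·m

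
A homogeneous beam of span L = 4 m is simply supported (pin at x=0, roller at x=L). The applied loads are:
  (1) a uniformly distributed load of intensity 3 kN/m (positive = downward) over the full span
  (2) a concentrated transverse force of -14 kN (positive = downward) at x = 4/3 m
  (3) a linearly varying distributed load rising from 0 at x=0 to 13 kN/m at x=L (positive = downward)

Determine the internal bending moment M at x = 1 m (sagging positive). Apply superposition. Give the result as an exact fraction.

Load 1 — uniform load w=3 kN/m over full span:
  M_1 = wx(L-x)/2 = 3·1·(4-1)/2 = 9/2 kN·m
Load 2 — point force P=-14 kN at a=4/3 m (b=L-a=8/3):
  M_2 = Pbx/L  [x≤a] = (-14)·(8/3)·1/4 = -28/3 kN·m
Load 3 — triangular load w₀=13 kN/m (0→w₀ over full span):
  M_3 = w₀Lx/6 - w₀x³/(6L) = 13·4·1/6 - 13·1³/(6·4) = 65/8 kN·m
Superposition: M = Σ M_i = 79/24 kN·m ≈ 3.291667 kN·m

M(1) = 79/24 kN·m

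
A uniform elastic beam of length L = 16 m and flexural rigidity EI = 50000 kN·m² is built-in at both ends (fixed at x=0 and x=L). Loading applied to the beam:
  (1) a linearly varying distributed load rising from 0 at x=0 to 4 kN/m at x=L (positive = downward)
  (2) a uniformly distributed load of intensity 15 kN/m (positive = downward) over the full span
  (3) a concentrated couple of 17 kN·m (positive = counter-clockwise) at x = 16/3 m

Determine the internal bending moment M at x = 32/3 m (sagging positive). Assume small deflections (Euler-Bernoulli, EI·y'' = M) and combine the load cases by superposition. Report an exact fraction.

Load 1 — triangular load w₀=4 kN/m (0→w₀ over full span):
  M_1 = 3w₀Lx/20 - w₀L²/30 - w₀x³/(6L) = 3·4·16·(32/3)/20 - 4·16²/30 - 4·(32/3)³/(6·16) = 7168/405 kN·m
Load 2 — uniform load w=15 kN/m over full span:
  M_2 = wLx/2 - wL²/12 - wx²/2 = 15·16·(32/3)/2 - 15·16²/12 - 15·(32/3)²/2 = 320/3 kN·m
Load 3 — applied couple M₀=17 kN·m at a=16/3 m (b=L-a=32/3):
  M_3 = R_Ax - M_A - M₀  [x>a] with R_A=17/12, M_A=0 = (17/12)·(32/3) - 0 - 17 = -17/9 kN·m
Superposition: M = Σ M_i = 49603/405 kN·m ≈ 122.476543 kN·m

M(32/3) = 49603/405 kN·m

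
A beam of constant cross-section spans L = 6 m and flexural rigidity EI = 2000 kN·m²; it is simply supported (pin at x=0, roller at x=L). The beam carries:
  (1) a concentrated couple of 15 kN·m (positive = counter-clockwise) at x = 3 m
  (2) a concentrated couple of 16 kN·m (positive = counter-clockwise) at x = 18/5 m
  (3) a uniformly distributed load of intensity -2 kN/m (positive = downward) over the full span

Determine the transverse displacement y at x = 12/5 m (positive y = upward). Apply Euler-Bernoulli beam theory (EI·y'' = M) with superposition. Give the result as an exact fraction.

y(12/5) = 9423/1250000 m

Load 1 — applied couple M₀=15 kN·m at a=3 m (b=L-a=3):
  y_1 = (M₀x³/(6L)+C₁x)/EI  [x≤a] with C₁=M₀(3b²-L²)/(6L)=-15/4 = (15·(12/5)³/(6·6)+(-15/4)·(12/5))/2000 = -81/50000 m
Load 2 — applied couple M₀=16 kN·m at a=18/5 m (b=L-a=12/5):
  y_2 = (M₀x³/(6L)+C₁x)/EI  [x≤a] with C₁=M₀(3b²-L²)/(6L)=-208/25 = (16·(12/5)³/(6·6)+(-208/25)·(12/5))/2000 = -108/15625 m
Load 3 — uniform load w=-2 kN/m over full span:
  y_3 = -wx(L³-2Lx²+x³)/(24EI) = -(-2)·(12/5)·(6³-2·6·(12/5)²+(12/5)³)/(24·2000) = 2511/156250 m
Superposition: y = Σ y_i = 9423/1250000 m ≈ 0.007538 m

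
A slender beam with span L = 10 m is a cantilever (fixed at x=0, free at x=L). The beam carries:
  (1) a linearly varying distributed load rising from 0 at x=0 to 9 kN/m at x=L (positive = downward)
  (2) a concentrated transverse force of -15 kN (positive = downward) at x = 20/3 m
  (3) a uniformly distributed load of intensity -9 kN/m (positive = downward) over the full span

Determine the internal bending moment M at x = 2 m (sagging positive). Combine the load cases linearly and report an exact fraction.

Load 1 — triangular load w₀=9 kN/m (0→w₀ over full span):
  M_1 = w₀Lx/2 - w₀L²/3 - w₀x³/(6L) = 9·10·2/2 - 9·10²/3 - 9·2³/(6·10) = -1056/5 kN·m
Load 2 — point force P=-15 kN at a=20/3 m (b=L-a=10/3):
  M_2 = -P(a-x)  [x≤a] = -(-15)·((20/3)-2) = 70 kN·m
Load 3 — uniform load w=-9 kN/m over full span:
  M_3 = -w(L-x)²/2 = -(-9)·(10-2)²/2 = 288 kN·m
Superposition: M = Σ M_i = 734/5 kN·m ≈ 146.800000 kN·m

M(2) = 734/5 kN·m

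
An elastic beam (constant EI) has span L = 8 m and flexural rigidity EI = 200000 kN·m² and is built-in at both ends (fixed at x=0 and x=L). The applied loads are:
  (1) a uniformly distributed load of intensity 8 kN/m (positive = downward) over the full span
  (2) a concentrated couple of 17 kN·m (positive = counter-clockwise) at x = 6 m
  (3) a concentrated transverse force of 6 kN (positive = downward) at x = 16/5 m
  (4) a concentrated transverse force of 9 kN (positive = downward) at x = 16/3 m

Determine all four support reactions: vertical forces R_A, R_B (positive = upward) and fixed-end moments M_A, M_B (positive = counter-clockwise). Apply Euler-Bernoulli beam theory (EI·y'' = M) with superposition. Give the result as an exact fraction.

Load 1 — uniform load w=8 kN/m over full span:
  R_A = wL/2 = 8·8/2 = 32 kN
  M_A = wL²/12 = 8·8²/12 = 128/3 kN·m
  R_B = wL/2 = 8·8/2 = 32 kN
  M_B = -wL²/12 = -8·8²/12 = -128/3 kN·m
Load 2 — applied couple M₀=17 kN·m at a=6 m (b=L-a=2):
  R_A = 6M₀ab/L³ = 6·17·6·2/8³ = 153/64 kN
  M_A = M₀b(2a-b)/L² = 17·2·(2·6-2)/8² = 85/16 kN·m
  R_B = -6M₀ab/L³ = -6·17·6·2/8³ = -153/64 kN
  M_B = M₀a(2b-a)/L² = 17·6·(2·2-6)/8² = -51/16 kN·m
Load 3 — point force P=6 kN at a=16/5 m (b=L-a=24/5):
  R_A = Pb²(3a+b)/L³ = 6·(24/5)²·(3·(16/5)+(24/5))/8³ = 486/125 kN
  M_A = Pab²/L² = 6·(16/5)·(24/5)²/8² = 864/125 kN·m
  R_B = Pa²(a+3b)/L³ = 6·(16/5)²·((16/5)+3·(24/5))/8³ = 264/125 kN
  M_B = -Pa²b/L² = -6·(16/5)²·(24/5)/8² = -576/125 kN·m
Load 4 — point force P=9 kN at a=16/3 m (b=L-a=8/3):
  R_A = Pb²(3a+b)/L³ = 9·(8/3)²·(3·(16/3)+(8/3))/8³ = 7/3 kN
  M_A = Pab²/L² = 9·(16/3)·(8/3)²/8² = 16/3 kN·m
  R_B = Pa²(a+3b)/L³ = 9·(16/3)²·((16/3)+3·(8/3))/8³ = 20/3 kN
  M_B = -Pa²b/L² = -9·(16/3)²·(8/3)/8² = -32/3 kN·m
Superposition: R_A = 974687/24000 kN, M_A = 120449/2000 kN·m, R_B = 921313/24000 kN, M_B = -366773/6000 kN·m

R_A = 974687/24000 kN, M_A = 120449/2000 kN·m, R_B = 921313/24000 kN, M_B = -366773/6000 kN·m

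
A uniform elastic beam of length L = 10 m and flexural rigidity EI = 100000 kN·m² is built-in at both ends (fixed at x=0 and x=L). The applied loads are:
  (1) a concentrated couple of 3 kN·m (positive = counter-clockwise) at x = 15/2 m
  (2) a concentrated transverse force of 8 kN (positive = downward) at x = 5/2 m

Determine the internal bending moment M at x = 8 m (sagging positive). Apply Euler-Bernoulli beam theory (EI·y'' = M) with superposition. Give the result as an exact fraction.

Load 1 — applied couple M₀=3 kN·m at a=15/2 m (b=L-a=5/2):
  M_1 = R_Ax - M_A - M₀  [x>a] with R_A=27/80, M_A=15/16 = (27/80)·8 - (15/16) - 3 = -99/80 kN·m
Load 2 — point force P=8 kN at a=5/2 m (b=L-a=15/2):
  M_2 = Pa²(a+3b)(L-x)/L³ - Pa²b/L²  [x>a] = 8·(5/2)²·((5/2)+3·(15/2))·(10-8)/10³ - 8·(5/2)²·(15/2)/10² = -5/4 kN·m
Superposition: M = Σ M_i = -199/80 kN·m ≈ -2.487500 kN·m

M(8) = -199/80 kN·m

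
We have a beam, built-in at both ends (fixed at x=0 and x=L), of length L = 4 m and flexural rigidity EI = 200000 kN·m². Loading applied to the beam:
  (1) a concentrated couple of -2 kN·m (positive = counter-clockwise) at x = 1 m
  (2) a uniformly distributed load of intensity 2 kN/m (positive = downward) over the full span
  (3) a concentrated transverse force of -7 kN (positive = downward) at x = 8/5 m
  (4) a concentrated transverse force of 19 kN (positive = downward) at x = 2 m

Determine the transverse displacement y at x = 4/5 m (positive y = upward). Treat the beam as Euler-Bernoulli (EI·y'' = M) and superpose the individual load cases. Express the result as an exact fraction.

Load 1 — applied couple M₀=-2 kN·m at a=1 m (b=L-a=3):
  y_1 = (R_Ax³/6 - M_Ax²/2)/EI  [x≤a] with R_A=-9/16, M_A=3/8 = ((-9/16)·(4/5)³/6 - (3/8)·(4/5)²/2)/200000 = -21/25000000 m
Load 2 — uniform load w=2 kN/m over full span:
  y_2 = -wx²(L-x)²/(24EI) = -2·(4/5)²·(4-(4/5))²/(24·200000) = -16/5859375 m
Load 3 — point force P=-7 kN at a=8/5 m (b=L-a=12/5):
  y_3 = -Pb²x²(3aL-(3a+b)x)/(6L³EI)  [x≤a] = -(-7)·(12/5)²·(4/5)²·(3·(8/5)·4-(3·(8/5)+(12/5))·(4/5))/(6·4³·200000) = 441/97656250 m
Load 4 — point force P=19 kN at a=2 m (b=L-a=2):
  y_4 = -Pb²x²(3aL-(3a+b)x)/(6L³EI)  [x≤a] = -19·2²·(4/5)²·(3·2·4-(3·2+2)·(4/5))/(6·4³·200000) = -209/18750000 m
Superposition: y = Σ y_i = -95639/9375000000 m ≈ -0.000010 m

y(4/5) = -95639/9375000000 m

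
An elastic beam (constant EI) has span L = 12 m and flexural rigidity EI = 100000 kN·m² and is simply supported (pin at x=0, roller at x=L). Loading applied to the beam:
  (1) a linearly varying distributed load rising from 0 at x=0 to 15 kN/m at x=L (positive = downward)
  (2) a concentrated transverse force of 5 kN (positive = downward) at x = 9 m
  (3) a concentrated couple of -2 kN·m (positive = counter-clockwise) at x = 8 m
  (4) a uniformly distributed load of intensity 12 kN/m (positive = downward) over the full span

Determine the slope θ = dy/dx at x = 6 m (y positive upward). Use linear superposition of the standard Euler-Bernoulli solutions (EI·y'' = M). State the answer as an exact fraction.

Load 1 — triangular load w₀=15 kN/m (0→w₀ over full span):
  θ_1 = -w₀(7L⁴-30L²x²+15x⁴)/(360LEI) = -15·(7·12⁴-30·12²·6²+15·6⁴)/(360·12·100000) = -63/200000 rad
Load 2 — point force P=5 kN at a=9 m (b=L-a=3):
  θ_2 = -Pb(L²-b²-3x²)/(6LEI)  [x≤a] = -5·3·(12²-3²-3·6²)/(6·12·100000) = -9/160000 rad
Load 3 — applied couple M₀=-2 kN·m at a=8 m (b=L-a=4):
  θ_3 = (M₀x²/(2L)+C₁)/EI  [x≤a] with C₁=M₀(3b²-L²)/(6L)=8/3 = ((-2)·6²/(2·12)+(8/3))/100000 = -1/300000 rad
Load 4 — uniform load w=12 kN/m over full span:
  θ_4 = -w(L³-6Lx²+4x³)/(24EI) = -12·(12³-6·12·6²+4·6³)/(24·100000) = 0 rad
Superposition: θ = Σ θ_i = -899/2400000 rad ≈ -0.000375 rad

θ(6) = -899/2400000 rad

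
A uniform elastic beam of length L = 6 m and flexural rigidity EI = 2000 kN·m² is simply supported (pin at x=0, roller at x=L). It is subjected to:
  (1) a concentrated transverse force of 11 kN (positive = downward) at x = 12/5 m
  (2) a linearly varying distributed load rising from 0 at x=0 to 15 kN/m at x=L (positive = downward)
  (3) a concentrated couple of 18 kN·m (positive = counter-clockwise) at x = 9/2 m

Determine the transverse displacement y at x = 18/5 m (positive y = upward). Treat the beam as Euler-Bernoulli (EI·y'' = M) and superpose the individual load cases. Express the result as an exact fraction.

y(18/5) = -2439549/25000000 m

Load 1 — point force P=11 kN at a=12/5 m (b=L-a=18/5):
  y_1 = -Pa(L-x)(2Lx-a²-x²)/(6LEI)  [x>a] = -11·(12/5)·(6-(18/5))·(2·6·(18/5)-(12/5)²-(18/5)²)/(6·6·2000) = -1683/78125 m
Load 2 — triangular load w₀=15 kN/m (0→w₀ over full span):
  y_2 = -w₀x(7L⁴-10L²x²+3x⁴)/(360LEI) = -15·(18/5)·(7·6⁴-10·6²·(18/5)²+3·(18/5)⁴)/(360·6·2000) = -23976/390625 m
Load 3 — applied couple M₀=18 kN·m at a=9/2 m (b=L-a=3/2):
  y_3 = (M₀x³/(6L)+C₁x)/EI  [x≤a] with C₁=M₀(3b²-L²)/(6L)=-117/8 = (18·(18/5)³/(6·6)+(-117/8)·(18/5))/2000 = -14661/1000000 m
Superposition: y = Σ y_i = -2439549/25000000 m ≈ -0.097582 m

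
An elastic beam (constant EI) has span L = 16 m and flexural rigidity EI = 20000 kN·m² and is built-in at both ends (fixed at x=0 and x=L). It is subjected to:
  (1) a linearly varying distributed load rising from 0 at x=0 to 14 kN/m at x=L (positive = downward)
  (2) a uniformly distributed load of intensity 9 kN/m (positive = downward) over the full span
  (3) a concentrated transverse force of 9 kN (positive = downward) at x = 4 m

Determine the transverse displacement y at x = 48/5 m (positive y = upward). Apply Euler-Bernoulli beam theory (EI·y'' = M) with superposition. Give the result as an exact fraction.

Load 1 — triangular load w₀=14 kN/m (0→w₀ over full span):
  y_1 = -w₀x²(L-x)²(x+2L)/(120LEI) = -14·(48/5)²·(16-(48/5))²·((48/5)+2·16)/(120·16·20000) = -559104/9765625 m
Load 2 — uniform load w=9 kN/m over full span:
  y_2 = -wx²(L-x)²/(24EI) = -9·(48/5)²·(16-(48/5))²/(24·20000) = -27648/390625 m
Load 3 — point force P=9 kN at a=4 m (b=L-a=12):
  y_3 = -Pa²(L-x)²(3bL-(3b+a)(L-x))/(6L³EI)  [x>a] = -9·4²·(16-(48/5))²·(3·12·16-(3·12+4)·(16-(48/5)))/(6·16³·20000) = -12/3125 m
Superposition: y = Σ y_i = -1287804/9765625 m ≈ -0.131871 m

y(48/5) = -1287804/9765625 m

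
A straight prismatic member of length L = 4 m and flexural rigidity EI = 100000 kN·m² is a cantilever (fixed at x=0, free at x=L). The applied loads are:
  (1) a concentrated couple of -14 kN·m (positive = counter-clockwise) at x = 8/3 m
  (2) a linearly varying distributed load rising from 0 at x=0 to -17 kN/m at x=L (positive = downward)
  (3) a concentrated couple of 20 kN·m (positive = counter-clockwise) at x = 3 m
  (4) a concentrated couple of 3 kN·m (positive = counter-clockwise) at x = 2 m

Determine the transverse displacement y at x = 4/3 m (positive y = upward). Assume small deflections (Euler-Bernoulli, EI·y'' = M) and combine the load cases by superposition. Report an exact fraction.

y(4/3) = 34313/45562500 m

Load 1 — applied couple M₀=-14 kN·m at a=8/3 m (b=L-a=4/3):
  y_1 = M₀x²/(2EI)  [x≤a] = (-14)·(4/3)²/(2·100000) = -7/56250 m
Load 2 — triangular load w₀=-17 kN/m (0→w₀ over full span):
  y_2 = (w₀Lx³/12-w₀L²x²/6-w₀x⁵/(120L))/EI = ((-17)·4·(4/3)³/12-(-17)·4²·(4/3)²/6-(-17)·(4/3)⁵/(120·4))/100000 = 7667/11390625 m
Load 3 — applied couple M₀=20 kN·m at a=3 m (b=L-a=1):
  y_3 = M₀x²/(2EI)  [x≤a] = 20·(4/3)²/(2·100000) = 1/5625 m
Load 4 — applied couple M₀=3 kN·m at a=2 m (b=L-a=2):
  y_4 = M₀x²/(2EI)  [x≤a] = 3·(4/3)²/(2·100000) = 1/37500 m
Superposition: y = Σ y_i = 34313/45562500 m ≈ 0.000753 m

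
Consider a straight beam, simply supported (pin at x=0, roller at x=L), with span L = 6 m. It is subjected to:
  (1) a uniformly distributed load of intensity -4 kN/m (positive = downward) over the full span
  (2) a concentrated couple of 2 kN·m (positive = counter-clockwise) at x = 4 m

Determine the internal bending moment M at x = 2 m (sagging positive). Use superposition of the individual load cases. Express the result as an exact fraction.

Load 1 — uniform load w=-4 kN/m over full span:
  M_1 = wx(L-x)/2 = (-4)·2·(6-2)/2 = -16 kN·m
Load 2 — applied couple M₀=2 kN·m at a=4 m (b=L-a=2):
  M_2 = M₀x/L  [x≤a] = 2·2/6 = 2/3 kN·m
Superposition: M = Σ M_i = -46/3 kN·m ≈ -15.333333 kN·m

M(2) = -46/3 kN·m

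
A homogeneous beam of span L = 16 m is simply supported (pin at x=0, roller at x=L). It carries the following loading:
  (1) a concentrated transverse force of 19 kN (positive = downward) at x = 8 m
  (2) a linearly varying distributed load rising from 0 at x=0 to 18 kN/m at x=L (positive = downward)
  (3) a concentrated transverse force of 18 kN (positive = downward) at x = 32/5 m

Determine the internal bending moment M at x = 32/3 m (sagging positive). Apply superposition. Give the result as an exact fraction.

Load 1 — point force P=19 kN at a=8 m (b=L-a=8):
  M_1 = Pa(L-x)/L  [x>a] = 19·8·(16-(32/3))/16 = 152/3 kN·m
Load 2 — triangular load w₀=18 kN/m (0→w₀ over full span):
  M_2 = w₀Lx/6 - w₀x³/(6L) = 18·16·(32/3)/6 - 18·(32/3)³/(6·16) = 2560/9 kN·m
Load 3 — point force P=18 kN at a=32/5 m (b=L-a=48/5):
  M_3 = Pa(L-x)/L  [x>a] = 18·(32/5)·(16-(32/3))/16 = 192/5 kN·m
Superposition: M = Σ M_i = 16808/45 kN·m ≈ 373.511111 kN·m

M(32/3) = 16808/45 kN·m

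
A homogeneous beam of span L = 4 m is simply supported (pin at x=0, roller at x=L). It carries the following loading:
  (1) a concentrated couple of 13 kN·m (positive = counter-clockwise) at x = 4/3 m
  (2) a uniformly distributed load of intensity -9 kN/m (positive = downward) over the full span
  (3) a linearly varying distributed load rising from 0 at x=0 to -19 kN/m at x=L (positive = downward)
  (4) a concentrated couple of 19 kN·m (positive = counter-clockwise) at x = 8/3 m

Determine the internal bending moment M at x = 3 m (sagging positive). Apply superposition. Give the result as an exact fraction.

Load 1 — applied couple M₀=13 kN·m at a=4/3 m (b=L-a=8/3):
  M_1 = M₀x/L - M₀  [x>a] = 13·3/4 - 13 = -13/4 kN·m
Load 2 — uniform load w=-9 kN/m over full span:
  M_2 = wx(L-x)/2 = (-9)·3·(4-3)/2 = -27/2 kN·m
Load 3 — triangular load w₀=-19 kN/m (0→w₀ over full span):
  M_3 = w₀Lx/6 - w₀x³/(6L) = (-19)·4·3/6 - (-19)·3³/(6·4) = -133/8 kN·m
Load 4 — applied couple M₀=19 kN·m at a=8/3 m (b=L-a=4/3):
  M_4 = M₀x/L - M₀  [x>a] = 19·3/4 - 19 = -19/4 kN·m
Superposition: M = Σ M_i = -305/8 kN·m ≈ -38.125000 kN·m

M(3) = -305/8 kN·m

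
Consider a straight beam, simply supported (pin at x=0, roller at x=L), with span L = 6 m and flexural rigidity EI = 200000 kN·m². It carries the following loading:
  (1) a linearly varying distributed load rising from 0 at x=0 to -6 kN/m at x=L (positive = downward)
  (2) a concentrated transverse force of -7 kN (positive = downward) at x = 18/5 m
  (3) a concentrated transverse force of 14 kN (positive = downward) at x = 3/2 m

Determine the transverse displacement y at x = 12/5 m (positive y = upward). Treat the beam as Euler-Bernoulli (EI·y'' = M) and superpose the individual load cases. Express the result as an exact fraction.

y(12/5) = 3884769/25000000000 m

Load 1 — triangular load w₀=-6 kN/m (0→w₀ over full span):
  y_1 = -w₀x(7L⁴-10L²x²+3x⁴)/(360LEI) = -(-6)·(12/5)·(7·6⁴-10·6²·(12/5)²+3·(12/5)⁴)/(360·6·200000) = 92421/390625000 m
Load 2 — point force P=-7 kN at a=18/5 m (b=L-a=12/5):
  y_2 = -Pbx(L²-b²-x²)/(6LEI)  [x≤a] = -(-7)·(12/5)·(12/5)·(6²-(12/5)²-(12/5)²)/(6·6·200000) = 1071/7812500 m
Load 3 — point force P=14 kN at a=3/2 m (b=L-a=9/2):
  y_3 = -Pa(L-x)(2Lx-a²-x²)/(6LEI)  [x>a] = -14·(3/2)·(6-(12/5))·(2·6·(12/5)-(3/2)²-(12/5)²)/(6·6·200000) = -43659/200000000 m
Superposition: y = Σ y_i = 3884769/25000000000 m ≈ 0.000155 m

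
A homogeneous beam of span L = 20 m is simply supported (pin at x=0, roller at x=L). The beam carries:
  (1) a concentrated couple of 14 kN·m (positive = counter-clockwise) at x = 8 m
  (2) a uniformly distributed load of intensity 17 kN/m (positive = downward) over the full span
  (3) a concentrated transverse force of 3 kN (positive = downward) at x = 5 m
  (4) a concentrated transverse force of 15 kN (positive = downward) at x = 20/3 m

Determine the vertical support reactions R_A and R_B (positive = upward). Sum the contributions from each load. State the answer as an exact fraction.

R_A = 3659/20 kN, R_B = 3501/20 kN

Load 1 — applied couple M₀=14 kN·m at a=8 m (b=L-a=12):
  R_A = M₀/L = 14/20 = 7/10 kN
  R_B = -M₀/L = -14/20 = -7/10 kN
Load 2 — uniform load w=17 kN/m over full span:
  R_A = wL/2 = 17·20/2 = 170 kN
  R_B = wL/2 = 17·20/2 = 170 kN
Load 3 — point force P=3 kN at a=5 m (b=L-a=15):
  R_A = Pb/L = 3·15/20 = 9/4 kN
  R_B = Pa/L = 3·5/20 = 3/4 kN
Load 4 — point force P=15 kN at a=20/3 m (b=L-a=40/3):
  R_A = Pb/L = 15·(40/3)/20 = 10 kN
  R_B = Pa/L = 15·(20/3)/20 = 5 kN
Superposition: R_A = 3659/20 kN, R_B = 3501/20 kN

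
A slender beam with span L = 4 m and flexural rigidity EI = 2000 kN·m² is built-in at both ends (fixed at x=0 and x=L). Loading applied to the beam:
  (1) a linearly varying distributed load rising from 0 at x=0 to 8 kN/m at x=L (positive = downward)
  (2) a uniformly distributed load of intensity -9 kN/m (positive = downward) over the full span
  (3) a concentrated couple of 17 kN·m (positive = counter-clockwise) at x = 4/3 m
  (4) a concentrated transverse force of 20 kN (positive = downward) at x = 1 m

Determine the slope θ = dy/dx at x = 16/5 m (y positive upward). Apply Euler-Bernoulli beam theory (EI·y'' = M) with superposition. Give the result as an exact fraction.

θ(16/5) = -2947/1875000 rad

Load 1 — triangular load w₀=8 kN/m (0→w₀ over full span):
  θ_1 = -w₀(2x(L-x)(L-2x)(x+2L)+x²(L-x)²)/(120LEI) = -8·(2·(16/5)·(4-(16/5))·(4-2·(16/5))·((16/5)+2·4)+(16/5)²·(4-(16/5))²)/(120·4·2000) = 256/234375 rad
Load 2 — uniform load w=-9 kN/m over full span:
  θ_2 = -wx(L-x)(L-2x)/(12EI) = -(-9)·(16/5)·(4-(16/5))·(4-2·(16/5))/(12·2000) = -36/15625 rad
Load 3 — applied couple M₀=17 kN·m at a=4/3 m (b=L-a=8/3):
  θ_3 = (R_Ax²/2 - M_Ax - M₀(x-a))/EI  [x>a] with R_A=17/3, M_A=0 = ((17/3)·(16/5)²/2 - 0·(16/5) - 17·((16/5)-(4/3)))/2000 = -17/12500 rad
Load 4 — point force P=20 kN at a=1 m (b=L-a=3):
  θ_4 = Pa²(L-x)(2bL-(3b+a)(L-x))/(2L³EI)  [x>a] = 20·1²·(4-(16/5))·(2·3·4-(3·3+1)·(4-(16/5)))/(2·4³·2000) = 1/1000 rad
Superposition: θ = Σ θ_i = -2947/1875000 rad ≈ -0.001572 rad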